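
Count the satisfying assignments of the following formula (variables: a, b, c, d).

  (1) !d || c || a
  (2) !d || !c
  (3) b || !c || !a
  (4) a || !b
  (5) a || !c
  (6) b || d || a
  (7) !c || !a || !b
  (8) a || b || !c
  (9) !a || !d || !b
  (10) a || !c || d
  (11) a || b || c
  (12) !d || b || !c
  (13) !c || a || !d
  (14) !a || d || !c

3

There are 2^4 = 16 truth assignments over (a, b, c, d).
Split on b. With b = true, the clauses containing b are satisfied and !b drops from the rest; 1 of the 2^3 = 8 assignments to the other variables satisfy what remains.
With b = false, by the same count on the reduced clause set, 2 assignments work.
Total: 1 + 2 = 3.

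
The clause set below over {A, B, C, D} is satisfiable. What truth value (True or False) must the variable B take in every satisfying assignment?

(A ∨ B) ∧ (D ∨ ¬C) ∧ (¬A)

True

Suppose B = False.
(A) alone gives A = True.
Now (¬A) is unsatisfied and unit — conflict.
So every satisfying assignment has B = True.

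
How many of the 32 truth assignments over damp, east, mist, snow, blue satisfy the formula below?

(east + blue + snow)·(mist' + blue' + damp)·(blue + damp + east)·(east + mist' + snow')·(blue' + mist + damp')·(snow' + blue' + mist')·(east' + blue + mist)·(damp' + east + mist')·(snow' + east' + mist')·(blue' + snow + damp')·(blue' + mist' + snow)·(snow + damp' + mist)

7

There are 2^5 = 32 truth assignments over (damp, east, mist, snow, blue).
Split on east. With east = 1, the clauses containing east are satisfied and east' drops from the rest; 4 of the 2^4 = 16 assignments to the other variables satisfy what remains.
With east = 0, by the same count on the reduced clause set, 3 assignments work.
(One model: damp=F, east=F, mist=F, snow=F, blue=T.)
Total: 4 + 3 = 7.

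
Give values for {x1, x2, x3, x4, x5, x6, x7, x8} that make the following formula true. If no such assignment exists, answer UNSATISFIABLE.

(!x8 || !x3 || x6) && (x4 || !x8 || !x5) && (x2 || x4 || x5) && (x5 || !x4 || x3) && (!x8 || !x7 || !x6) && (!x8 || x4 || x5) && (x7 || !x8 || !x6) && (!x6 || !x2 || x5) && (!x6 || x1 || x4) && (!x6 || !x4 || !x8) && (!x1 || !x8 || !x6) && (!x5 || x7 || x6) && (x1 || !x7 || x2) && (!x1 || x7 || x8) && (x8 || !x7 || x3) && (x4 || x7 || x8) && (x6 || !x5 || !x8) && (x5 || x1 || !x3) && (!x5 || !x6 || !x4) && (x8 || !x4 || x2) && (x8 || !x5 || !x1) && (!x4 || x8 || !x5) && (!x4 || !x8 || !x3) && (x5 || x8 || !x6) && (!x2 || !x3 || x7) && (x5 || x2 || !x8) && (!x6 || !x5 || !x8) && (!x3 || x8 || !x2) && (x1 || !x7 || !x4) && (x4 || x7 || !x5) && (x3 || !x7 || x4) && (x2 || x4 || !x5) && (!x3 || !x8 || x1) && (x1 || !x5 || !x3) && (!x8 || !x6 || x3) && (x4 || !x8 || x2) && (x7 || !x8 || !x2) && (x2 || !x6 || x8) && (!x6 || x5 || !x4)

Case x8 = false:
Case x1 = false:
Case x6 = false:
Case x5 = false:
Unit clause (!x3) forces x3 = false.
Unit clause (!x4) forces x4 = false.
Unit clause (x2) forces x2 = true.
Unit clause (!x7) forces x7 = false.
Now (x7) is unsatisfied and unit — conflict.
So x5 must be the other value — set x5 = true.
Unit clause (x7) forces x7 = true.
Unit clause (x2) forces x2 = true.
Unit clause (x3) forces x3 = true.
Now (!x3) is unsatisfied and unit — conflict.
Both values of x5 lead to a conflict.
So x6 must be the other value — set x6 = true.
Unit clause (x4) forces x4 = true.
Unit clause (!x5) forces x5 = false.
Now (x5) is unsatisfied and unit — conflict.
Both values of x6 lead to a conflict.
So x1 must be the other value — set x1 = true.
Unit clause (x7) forces x7 = true.
Unit clause (x3) forces x3 = true.
Unit clause (!x5) forces x5 = false.
Unit clause (!x6) forces x6 = false.
Unit clause (!x2) forces x2 = false.
Unit clause (x4) forces x4 = true.
Now (!x4) is unsatisfied and unit — conflict.
Both values of x1 lead to a conflict.
So x8 must be the other value — set x8 = true.
Case x3 = false:
Unit clause (!x6) forces x6 = false.
Unit clause (!x5) forces x5 = false.
Unit clause (!x4) forces x4 = false.
Now (x4) is unsatisfied and unit — conflict.
So x3 must be the other value — set x3 = true.
Unit clause (x6) forces x6 = true.
Unit clause (!x7) forces x7 = false.
Now (x7) is unsatisfied and unit — conflict.
Both values of x3 lead to a conflict.
Both values of x8 lead to a conflict.

UNSATISFIABLE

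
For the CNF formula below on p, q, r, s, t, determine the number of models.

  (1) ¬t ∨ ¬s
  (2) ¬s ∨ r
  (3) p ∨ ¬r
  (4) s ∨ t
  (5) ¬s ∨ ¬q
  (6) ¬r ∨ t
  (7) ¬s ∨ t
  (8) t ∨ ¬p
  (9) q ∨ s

There are 2^5 = 32 truth assignments over (p, q, r, s, t).
Split on s. With s = True, the clauses containing s are satisfied and ¬s drops from the rest; 0 of the 2^4 = 16 assignments to the other variables satisfy what remains.
With s = False, by the same count on the reduced clause set, 3 assignments work.
(One model: p=F, q=T, r=F, s=F, t=T.)
Total: 0 + 3 = 3.

3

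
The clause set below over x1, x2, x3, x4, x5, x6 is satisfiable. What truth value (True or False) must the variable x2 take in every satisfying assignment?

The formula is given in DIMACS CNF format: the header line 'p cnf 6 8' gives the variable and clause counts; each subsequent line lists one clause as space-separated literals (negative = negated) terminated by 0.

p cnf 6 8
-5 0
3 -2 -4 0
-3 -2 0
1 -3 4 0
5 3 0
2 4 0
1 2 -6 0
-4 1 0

False

Suppose x2 = True.
Unit clause (¬x5) forces x5 = False.
Unit clause (¬x3) forces x3 = False.
That conflicts with the unit clause (x3).
So every satisfying assignment has x2 = False.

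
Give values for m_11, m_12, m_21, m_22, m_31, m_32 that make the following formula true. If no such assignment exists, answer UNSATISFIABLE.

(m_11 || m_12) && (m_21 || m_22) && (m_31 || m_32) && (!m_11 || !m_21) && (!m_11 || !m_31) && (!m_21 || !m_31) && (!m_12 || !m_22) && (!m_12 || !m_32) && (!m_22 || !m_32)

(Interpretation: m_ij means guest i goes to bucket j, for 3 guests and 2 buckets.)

UNSATISFIABLE

Case m_11 = true:
(!m_21) alone gives m_21 = false.
(m_22) alone gives m_22 = true.
(!m_31) alone gives m_31 = false.
(m_32) alone gives m_32 = true.
Now (!m_32) is unsatisfied and unit — conflict.
Undo m_11 and try m_11 = false.
(m_12) alone gives m_12 = true.
(!m_22) alone gives m_22 = false.
(m_21) alone gives m_21 = true.
(!m_31) alone gives m_31 = false.
(m_32) alone gives m_32 = true.
Now (!m_32) is unsatisfied and unit — conflict.
Either choice for m_11 ends in contradiction.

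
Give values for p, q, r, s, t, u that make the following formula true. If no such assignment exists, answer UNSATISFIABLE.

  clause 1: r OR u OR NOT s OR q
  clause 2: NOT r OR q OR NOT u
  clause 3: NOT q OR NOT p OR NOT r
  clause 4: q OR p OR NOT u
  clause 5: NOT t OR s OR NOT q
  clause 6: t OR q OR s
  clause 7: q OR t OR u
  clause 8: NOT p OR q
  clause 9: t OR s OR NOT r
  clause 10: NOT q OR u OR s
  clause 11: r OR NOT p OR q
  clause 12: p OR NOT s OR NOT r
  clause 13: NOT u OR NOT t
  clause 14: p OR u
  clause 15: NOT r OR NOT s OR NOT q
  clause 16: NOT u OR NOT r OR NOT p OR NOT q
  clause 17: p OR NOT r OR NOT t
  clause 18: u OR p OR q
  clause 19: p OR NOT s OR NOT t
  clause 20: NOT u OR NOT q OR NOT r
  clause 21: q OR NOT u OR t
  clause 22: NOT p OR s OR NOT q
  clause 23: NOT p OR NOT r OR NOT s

Case p = false:
Unit clause (u) forces u = true.
Unit clause (q) forces q = true.
Unit clause (NOT t) forces t = false.
Unit clause (NOT r) forces r = false.
No clause remains; s is free.

p: false,  q: true,  r: false,  s: false,  t: false,  u: true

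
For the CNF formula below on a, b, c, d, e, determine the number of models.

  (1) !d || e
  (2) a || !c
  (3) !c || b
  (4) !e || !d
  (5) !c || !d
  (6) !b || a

8

There are 2^5 = 32 truth assignments over (a, b, c, d, e).
Split on c. With c = true, the clauses containing c are satisfied and !c drops from the rest; 2 of the 2^4 = 16 assignments to the other variables satisfy what remains.
With c = false, by the same count on the reduced clause set, 6 assignments work.
(One model: a=F, b=F, c=F, d=F, e=F.)
Total: 2 + 6 = 8.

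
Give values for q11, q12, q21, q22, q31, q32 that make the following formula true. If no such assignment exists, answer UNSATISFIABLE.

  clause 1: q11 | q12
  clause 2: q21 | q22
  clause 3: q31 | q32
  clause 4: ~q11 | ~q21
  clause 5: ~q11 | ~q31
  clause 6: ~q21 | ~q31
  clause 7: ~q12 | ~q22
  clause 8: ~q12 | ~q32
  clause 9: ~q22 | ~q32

UNSATISFIABLE

Branch on q11: set q11 = 1.
(~q21) alone gives q21 = 0.
(q22) alone gives q22 = 1.
(~q31) alone gives q31 = 0.
(q32) alone gives q32 = 1.
Now (~q32) is unsatisfied and unit — conflict.
That branch fails; take q11 = 0 instead.
(q12) alone gives q12 = 1.
(~q22) alone gives q22 = 0.
(q21) alone gives q21 = 1.
(~q31) alone gives q31 = 0.
(q32) alone gives q32 = 1.
Now (~q32) is unsatisfied and unit — conflict.
Either choice for q11 ends in contradiction.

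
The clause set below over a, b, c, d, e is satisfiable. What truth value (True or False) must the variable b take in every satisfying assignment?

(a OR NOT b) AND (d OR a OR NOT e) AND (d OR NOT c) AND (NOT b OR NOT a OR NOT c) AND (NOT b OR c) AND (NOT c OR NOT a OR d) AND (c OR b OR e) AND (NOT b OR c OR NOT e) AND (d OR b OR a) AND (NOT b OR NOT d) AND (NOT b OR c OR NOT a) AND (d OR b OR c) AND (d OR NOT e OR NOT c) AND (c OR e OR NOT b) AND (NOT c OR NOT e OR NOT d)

Suppose b = true.
From the singleton clause (a), a = true.
From the singleton clause (NOT c), c = false.
Now (c) is unsatisfied and unit — conflict.
So every satisfying assignment has b = False.

False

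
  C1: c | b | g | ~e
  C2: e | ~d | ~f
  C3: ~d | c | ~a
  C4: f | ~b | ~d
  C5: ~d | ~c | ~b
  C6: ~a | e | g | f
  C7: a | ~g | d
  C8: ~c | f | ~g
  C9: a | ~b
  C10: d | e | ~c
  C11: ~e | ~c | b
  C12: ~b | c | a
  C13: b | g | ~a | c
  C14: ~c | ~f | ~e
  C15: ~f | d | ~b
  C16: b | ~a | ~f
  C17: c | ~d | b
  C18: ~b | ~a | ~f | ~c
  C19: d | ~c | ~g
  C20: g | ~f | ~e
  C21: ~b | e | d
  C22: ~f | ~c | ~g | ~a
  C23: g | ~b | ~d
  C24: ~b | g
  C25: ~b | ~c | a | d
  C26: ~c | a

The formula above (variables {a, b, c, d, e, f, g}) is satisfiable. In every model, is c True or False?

False

Suppose c = 1.
(a) alone gives a = 1.
Branch on d: set d = 0.
(e) alone gives e = 1.
(b) alone gives b = 1.
(~f) alone gives f = 0.
(~g) alone gives g = 0.
That conflicts with the unit clause (g).
Backtrack on d: now try d = 1.
(~b) alone gives b = 0.
(~e) alone gives e = 0.
(~f) alone gives f = 0.
(g) alone gives g = 1.
That conflicts with the unit clause (~g).
Either choice for d ends in contradiction.
So every satisfying assignment has c = False.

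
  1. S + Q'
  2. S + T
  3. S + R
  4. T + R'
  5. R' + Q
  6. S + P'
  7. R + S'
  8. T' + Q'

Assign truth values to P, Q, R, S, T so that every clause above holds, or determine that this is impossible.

Branch on S: set S = 1.
From the singleton clause (R), R = 1.
From the singleton clause (T), T = 1.
From the singleton clause (Q), Q = 1.
That conflicts with the unit clause (Q').
Backtrack on S: now try S = 0.
From the singleton clause (Q'), Q = 0.
From the singleton clause (T), T = 1.
From the singleton clause (R), R = 1.
That conflicts with the unit clause (R').
Either choice for S ends in contradiction.

UNSATISFIABLE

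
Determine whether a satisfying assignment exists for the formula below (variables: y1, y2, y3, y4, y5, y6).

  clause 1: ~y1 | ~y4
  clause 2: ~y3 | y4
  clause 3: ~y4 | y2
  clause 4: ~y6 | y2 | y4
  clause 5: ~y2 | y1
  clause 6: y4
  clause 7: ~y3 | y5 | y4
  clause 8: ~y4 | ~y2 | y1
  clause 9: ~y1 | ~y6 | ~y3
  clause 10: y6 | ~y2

(y4) alone gives y4 = 1.
(~y1) alone gives y1 = 0.
(y2) alone gives y2 = 1.
That conflicts with the unit clause (~y2).
No assignment satisfies every clause.

Unsatisfiable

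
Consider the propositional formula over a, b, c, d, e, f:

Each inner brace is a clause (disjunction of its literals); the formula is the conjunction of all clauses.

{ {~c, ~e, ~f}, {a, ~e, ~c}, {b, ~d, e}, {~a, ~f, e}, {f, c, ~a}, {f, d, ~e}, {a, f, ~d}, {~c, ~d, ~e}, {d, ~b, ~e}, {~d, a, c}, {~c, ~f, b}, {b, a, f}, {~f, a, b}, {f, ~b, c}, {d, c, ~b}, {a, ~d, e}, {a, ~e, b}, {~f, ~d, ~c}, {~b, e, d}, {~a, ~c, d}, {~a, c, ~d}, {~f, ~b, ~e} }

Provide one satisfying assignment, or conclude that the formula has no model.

a=1,  b=0,  c=0,  d=0,  e=1,  f=1

Case c = 0:
Case f = 1:
Case a = 1:
(e) alone gives e = 1.
(~d) alone gives d = 0.
(~b) alone gives b = 0.
All clauses are satisfied.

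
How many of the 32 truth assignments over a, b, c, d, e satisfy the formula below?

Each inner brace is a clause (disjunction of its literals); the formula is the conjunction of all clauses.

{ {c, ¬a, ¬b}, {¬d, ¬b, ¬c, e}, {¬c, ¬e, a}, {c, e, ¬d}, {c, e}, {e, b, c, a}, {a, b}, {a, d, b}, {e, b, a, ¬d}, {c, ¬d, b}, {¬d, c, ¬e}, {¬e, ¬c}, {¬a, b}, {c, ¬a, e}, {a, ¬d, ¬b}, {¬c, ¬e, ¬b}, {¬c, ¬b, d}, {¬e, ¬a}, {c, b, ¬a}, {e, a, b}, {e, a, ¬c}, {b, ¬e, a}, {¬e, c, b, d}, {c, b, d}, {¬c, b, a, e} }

There are 2^5 = 32 truth assignments over (a, b, c, d, e).
Split on a. With a = True, the clauses containing a are satisfied and ¬a drops from the rest; 0 of the 2^4 = 16 assignments to the other variables satisfy what remains.
With a = False, by the same count on the reduced clause set, 1 assignment works.
(One model: a=F, b=T, c=F, d=F, e=T.)
Total: 0 + 1 = 1.

1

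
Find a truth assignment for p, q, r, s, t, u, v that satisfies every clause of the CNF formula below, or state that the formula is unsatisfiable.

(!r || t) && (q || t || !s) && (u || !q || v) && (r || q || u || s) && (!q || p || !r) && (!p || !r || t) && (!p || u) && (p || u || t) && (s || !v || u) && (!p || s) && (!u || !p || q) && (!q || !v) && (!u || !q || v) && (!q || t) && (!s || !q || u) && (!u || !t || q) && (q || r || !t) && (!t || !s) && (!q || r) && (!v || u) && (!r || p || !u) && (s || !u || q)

p=false,  q=false,  r=true,  s=false,  t=true,  u=false,  v=false

Branch on r: set r = true.
(t) alone gives t = true.
(!s) alone gives s = false.
(!p) alone gives p = false.
(!q) alone gives q = false.
(!u) alone gives u = false.
(!v) alone gives v = false.
All clauses are satisfied.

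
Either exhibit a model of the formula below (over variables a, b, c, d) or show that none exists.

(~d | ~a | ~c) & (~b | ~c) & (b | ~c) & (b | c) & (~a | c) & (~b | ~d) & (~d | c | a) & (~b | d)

Branch on b: set b = 0.
Unit clause (~c) forces c = 0.
But (c) is also a unit clause — contradiction.
Undo b and try b = 1.
Unit clause (~c) forces c = 0.
Unit clause (~a) forces a = 0.
Unit clause (~d) forces d = 0.
But (d) is also a unit clause — contradiction.
Neither b = 1 nor b = 0 works.

UNSATISFIABLE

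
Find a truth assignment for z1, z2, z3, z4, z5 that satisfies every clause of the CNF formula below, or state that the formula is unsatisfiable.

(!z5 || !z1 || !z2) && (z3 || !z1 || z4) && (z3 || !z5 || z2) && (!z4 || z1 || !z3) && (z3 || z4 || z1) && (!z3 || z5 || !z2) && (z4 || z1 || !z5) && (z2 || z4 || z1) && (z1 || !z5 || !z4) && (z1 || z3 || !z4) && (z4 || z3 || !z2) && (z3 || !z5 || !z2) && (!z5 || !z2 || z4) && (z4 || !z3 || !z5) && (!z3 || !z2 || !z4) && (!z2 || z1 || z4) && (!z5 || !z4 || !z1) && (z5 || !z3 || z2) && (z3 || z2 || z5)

Suppose z5 = false.
Suppose z3 = false.
Unit clause (z2) forces z2 = true.
Unit clause (z4) forces z4 = true.
Unit clause (z1) forces z1 = true.
All clauses are satisfied.

z1: true; z2: true; z3: false; z4: true; z5: false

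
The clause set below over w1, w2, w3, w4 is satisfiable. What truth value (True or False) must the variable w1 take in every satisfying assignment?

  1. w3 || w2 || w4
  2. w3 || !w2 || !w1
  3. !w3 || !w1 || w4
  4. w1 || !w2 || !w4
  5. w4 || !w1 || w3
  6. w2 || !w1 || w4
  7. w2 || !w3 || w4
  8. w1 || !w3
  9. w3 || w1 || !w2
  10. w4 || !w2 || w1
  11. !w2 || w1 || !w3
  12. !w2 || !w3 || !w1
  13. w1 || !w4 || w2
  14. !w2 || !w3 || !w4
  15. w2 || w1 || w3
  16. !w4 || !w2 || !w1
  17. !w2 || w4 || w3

Suppose w1 = false.
(!w3) alone gives w3 = false.
(!w2) alone gives w2 = false.
But (w2) is also a unit clause — contradiction.
So every satisfying assignment has w1 = True.

True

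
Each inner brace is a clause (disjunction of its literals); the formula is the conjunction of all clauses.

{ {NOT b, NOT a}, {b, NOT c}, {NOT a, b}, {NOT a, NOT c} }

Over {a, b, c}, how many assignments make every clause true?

There are 2^3 = 8 truth assignments over (a, b, c).
Check each against the 4 clauses (columns in the order a, b, c):
  F F F  ✓ satisfies all
  F F T  ✗ fails (b OR NOT c)
  F T F  ✓ satisfies all
  F T T  ✓ satisfies all
  T F F  ✗ fails (NOT a OR b)
  T F T  ✗ fails (b OR NOT c)
  T T F  ✗ fails (NOT b OR NOT a)
  T T T  ✗ fails (NOT b OR NOT a)
3 of the 8 rows are models.

3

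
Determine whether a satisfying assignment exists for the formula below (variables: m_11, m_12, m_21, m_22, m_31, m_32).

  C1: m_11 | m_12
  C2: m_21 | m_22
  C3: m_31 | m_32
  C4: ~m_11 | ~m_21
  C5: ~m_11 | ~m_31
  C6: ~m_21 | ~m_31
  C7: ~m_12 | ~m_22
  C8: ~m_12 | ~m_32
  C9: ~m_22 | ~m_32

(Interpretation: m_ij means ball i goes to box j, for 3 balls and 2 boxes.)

Unsatisfiable

Branch on m_11: set m_11 = 1.
Unit clause (~m_21) forces m_21 = 0.
Unit clause (m_22) forces m_22 = 1.
Unit clause (~m_31) forces m_31 = 0.
Unit clause (m_32) forces m_32 = 1.
Now (~m_32) is unsatisfied and unit — conflict.
So m_11 must be the other value — set m_11 = 0.
Unit clause (m_12) forces m_12 = 1.
Unit clause (~m_22) forces m_22 = 0.
Unit clause (m_21) forces m_21 = 1.
Unit clause (~m_31) forces m_31 = 0.
Unit clause (m_32) forces m_32 = 1.
Now (~m_32) is unsatisfied and unit — conflict.
Neither m_11 = 1 nor m_11 = 0 works.
No assignment satisfies every clause.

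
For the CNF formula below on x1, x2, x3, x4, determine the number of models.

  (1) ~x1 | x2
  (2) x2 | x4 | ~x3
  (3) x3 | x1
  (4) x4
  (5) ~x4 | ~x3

There are 2^4 = 16 truth assignments over (x1, x2, x3, x4).
Check each against the 5 clauses (columns in the order x1, x2, x3, x4):
  F F F F  ✗ fails (x3 | x1)
  F F F T  ✗ fails (x3 | x1)
  F F T F  ✗ fails (x2 | x4 | ~x3)
  F F T T  ✗ fails (~x4 | ~x3)
  F T F F  ✗ fails (x3 | x1)
  F T F T  ✗ fails (x3 | x1)
  F T T F  ✗ fails (x4)
  F T T T  ✗ fails (~x4 | ~x3)
  T F F F  ✗ fails (~x1 | x2)
  T F F T  ✗ fails (~x1 | x2)
  T F T F  ✗ fails (~x1 | x2)
  T F T T  ✗ fails (~x1 | x2)
  T T F F  ✗ fails (x4)
  T T F T  ✓ satisfies all
  T T T F  ✗ fails (x4)
  T T T T  ✗ fails (~x4 | ~x3)
1 of the 16 rows is a model.

1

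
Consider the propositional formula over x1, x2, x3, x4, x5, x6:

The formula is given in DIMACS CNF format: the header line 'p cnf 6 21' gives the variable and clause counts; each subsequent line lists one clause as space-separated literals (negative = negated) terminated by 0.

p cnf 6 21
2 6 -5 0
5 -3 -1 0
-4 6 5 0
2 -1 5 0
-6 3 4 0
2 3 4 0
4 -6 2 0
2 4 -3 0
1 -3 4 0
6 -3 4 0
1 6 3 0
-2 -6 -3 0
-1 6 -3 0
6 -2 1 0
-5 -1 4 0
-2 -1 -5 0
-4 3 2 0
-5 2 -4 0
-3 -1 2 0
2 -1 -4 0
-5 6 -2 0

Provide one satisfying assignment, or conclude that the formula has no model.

Suppose x2 = True.
Suppose x6 = True.
(¬x3) alone gives x3 = False.
(x4) alone gives x4 = True.
Suppose x1 = False.
All clauses hold; x5 can take either value.

x1 ↦ False; x2 ↦ True; x3 ↦ False; x4 ↦ True; x5 ↦ True; x6 ↦ True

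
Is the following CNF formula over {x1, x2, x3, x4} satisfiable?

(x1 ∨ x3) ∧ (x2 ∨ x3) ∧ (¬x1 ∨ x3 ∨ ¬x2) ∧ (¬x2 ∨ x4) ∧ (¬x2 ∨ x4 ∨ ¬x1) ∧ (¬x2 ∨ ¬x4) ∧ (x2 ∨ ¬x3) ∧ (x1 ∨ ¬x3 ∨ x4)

Unsatisfiable

Case x1 = True:
Case x2 = True:
From the singleton clause (x3), x3 = True.
From the singleton clause (x4), x4 = True.
That conflicts with the unit clause (¬x4).
That branch fails; take x2 = False instead.
From the singleton clause (x3), x3 = True.
That conflicts with the unit clause (¬x3).
Either choice for x2 ends in contradiction.
That branch fails; take x1 = False instead.
From the singleton clause (x3), x3 = True.
From the singleton clause (x2), x2 = True.
From the singleton clause (x4), x4 = True.
That conflicts with the unit clause (¬x4).
Either choice for x1 ends in contradiction.
No assignment satisfies every clause.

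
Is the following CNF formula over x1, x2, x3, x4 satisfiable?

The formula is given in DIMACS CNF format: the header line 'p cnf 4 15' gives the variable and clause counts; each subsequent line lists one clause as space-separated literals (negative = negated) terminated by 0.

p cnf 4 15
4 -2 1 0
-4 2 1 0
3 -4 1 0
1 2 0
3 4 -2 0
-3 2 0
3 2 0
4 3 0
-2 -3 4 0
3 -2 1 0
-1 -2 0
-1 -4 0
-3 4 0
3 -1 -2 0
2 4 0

Yes, satisfiable

Branch on x1: set x1 = False.
(x2) alone gives x2 = True.
(x4) alone gives x4 = True.
(x3) alone gives x3 = True.
This assignment satisfies each clause.
A satisfying assignment: x1: False, x2: True, x3: True, x4: True.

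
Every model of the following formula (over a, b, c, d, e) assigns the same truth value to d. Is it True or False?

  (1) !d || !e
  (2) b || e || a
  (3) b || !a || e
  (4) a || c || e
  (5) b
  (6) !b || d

True

Suppose d = false.
The clause (b) is unit, so b = true.
But (!b) is also a unit clause — contradiction.
So every satisfying assignment has d = True.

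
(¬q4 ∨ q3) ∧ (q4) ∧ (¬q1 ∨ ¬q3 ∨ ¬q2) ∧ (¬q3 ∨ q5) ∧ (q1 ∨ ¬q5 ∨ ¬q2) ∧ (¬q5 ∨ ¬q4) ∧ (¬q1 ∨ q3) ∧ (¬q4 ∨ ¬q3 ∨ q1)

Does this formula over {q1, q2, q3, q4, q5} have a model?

No, unsatisfiable

From the singleton clause (q4), q4 = True.
From the singleton clause (q3), q3 = True.
From the singleton clause (q5), q5 = True.
Now (¬q5) is unsatisfied and unit — conflict.
No assignment satisfies every clause.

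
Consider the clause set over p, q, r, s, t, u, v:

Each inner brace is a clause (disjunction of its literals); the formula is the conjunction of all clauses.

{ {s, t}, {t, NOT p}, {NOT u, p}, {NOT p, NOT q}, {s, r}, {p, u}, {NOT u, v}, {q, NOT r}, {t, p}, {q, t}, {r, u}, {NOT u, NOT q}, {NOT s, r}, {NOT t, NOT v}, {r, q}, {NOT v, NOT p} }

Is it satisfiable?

Try s = true.
From the singleton clause (r), r = true.
From the singleton clause (q), q = true.
From the singleton clause (NOT p), p = false.
From the singleton clause (NOT u), u = false.
But (u) is also a unit clause — contradiction.
So s must be the other value — set s = false.
From the singleton clause (t), t = true.
From the singleton clause (r), r = true.
From the singleton clause (q), q = true.
From the singleton clause (NOT p), p = false.
From the singleton clause (NOT u), u = false.
But (u) is also a unit clause — contradiction.
Both values of s lead to a conflict.
No assignment satisfies every clause.

Unsatisfiable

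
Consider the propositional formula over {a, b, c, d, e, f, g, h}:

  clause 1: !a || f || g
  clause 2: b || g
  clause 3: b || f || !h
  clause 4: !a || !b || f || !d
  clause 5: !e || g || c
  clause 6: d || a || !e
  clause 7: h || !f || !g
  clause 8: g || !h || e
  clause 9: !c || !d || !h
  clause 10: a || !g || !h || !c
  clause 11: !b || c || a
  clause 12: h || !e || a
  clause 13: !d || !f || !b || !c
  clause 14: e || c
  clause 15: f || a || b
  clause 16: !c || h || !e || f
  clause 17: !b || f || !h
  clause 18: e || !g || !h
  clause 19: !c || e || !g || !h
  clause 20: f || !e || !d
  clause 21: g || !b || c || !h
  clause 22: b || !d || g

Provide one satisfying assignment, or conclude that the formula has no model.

Try b = true.
Try c = true.
Try d = false.
Try a = true.
Try f = true.
Try h = false.
Unit clause (!g) forces g = false.
Every clause is now satisfied; e is unconstrained.

a: true,  b: true,  c: true,  d: false,  e: false,  f: true,  g: false,  h: false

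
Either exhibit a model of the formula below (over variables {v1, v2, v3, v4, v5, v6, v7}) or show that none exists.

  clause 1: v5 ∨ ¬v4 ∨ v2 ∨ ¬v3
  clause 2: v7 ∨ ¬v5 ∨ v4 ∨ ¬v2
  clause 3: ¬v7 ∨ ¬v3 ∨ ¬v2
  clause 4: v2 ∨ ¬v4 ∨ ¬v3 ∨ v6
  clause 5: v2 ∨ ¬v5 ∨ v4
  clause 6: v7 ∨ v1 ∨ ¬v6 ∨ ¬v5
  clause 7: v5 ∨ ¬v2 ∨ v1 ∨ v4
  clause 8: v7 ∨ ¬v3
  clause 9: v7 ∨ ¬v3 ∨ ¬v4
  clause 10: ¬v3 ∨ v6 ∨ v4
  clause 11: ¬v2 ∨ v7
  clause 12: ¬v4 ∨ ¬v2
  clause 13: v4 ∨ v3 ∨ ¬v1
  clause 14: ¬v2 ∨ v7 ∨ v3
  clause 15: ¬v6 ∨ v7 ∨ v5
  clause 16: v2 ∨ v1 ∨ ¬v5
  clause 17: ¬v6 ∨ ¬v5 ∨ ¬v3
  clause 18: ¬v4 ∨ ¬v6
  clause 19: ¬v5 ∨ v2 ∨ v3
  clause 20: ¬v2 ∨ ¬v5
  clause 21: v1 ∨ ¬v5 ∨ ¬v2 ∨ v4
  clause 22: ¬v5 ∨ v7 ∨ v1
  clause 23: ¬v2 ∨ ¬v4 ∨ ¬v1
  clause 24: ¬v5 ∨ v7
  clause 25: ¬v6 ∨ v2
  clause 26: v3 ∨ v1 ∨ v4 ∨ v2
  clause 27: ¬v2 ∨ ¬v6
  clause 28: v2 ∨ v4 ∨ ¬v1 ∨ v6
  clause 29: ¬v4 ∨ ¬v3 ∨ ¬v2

Case v7 = False:
(¬v3) alone gives v3 = False.
(¬v2) alone gives v2 = False.
(¬v5) alone gives v5 = False.
(¬v6) alone gives v6 = False.
Case v4 = True:
No clause remains; v1 is free.

v1 ↦ False; v2 ↦ False; v3 ↦ False; v4 ↦ True; v5 ↦ False; v6 ↦ False; v7 ↦ False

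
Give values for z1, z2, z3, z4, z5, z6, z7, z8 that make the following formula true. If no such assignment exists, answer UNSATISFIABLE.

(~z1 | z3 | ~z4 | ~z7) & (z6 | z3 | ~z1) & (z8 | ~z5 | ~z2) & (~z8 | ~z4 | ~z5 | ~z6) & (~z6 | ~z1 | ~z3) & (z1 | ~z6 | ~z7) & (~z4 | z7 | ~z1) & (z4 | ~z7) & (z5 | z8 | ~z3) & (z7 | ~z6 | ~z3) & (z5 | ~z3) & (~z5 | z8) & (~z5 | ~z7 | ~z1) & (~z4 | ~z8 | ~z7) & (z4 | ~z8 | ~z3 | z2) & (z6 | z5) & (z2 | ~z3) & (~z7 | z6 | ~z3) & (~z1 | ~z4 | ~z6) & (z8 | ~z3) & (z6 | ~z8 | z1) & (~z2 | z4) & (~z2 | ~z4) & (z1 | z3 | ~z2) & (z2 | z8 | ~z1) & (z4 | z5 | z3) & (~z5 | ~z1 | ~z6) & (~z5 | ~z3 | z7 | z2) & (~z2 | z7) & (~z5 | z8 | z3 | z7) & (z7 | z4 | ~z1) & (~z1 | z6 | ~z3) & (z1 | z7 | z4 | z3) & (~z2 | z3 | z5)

z1 ↦ 0, z2 ↦ 0, z3 ↦ 0, z4 ↦ 1, z5 ↦ 0, z6 ↦ 1, z7 ↦ 0, z8 ↦ 1

Branch on z4: set z4 = 1.
The clause (~z2) is unit, so z2 = 0.
The clause (~z3) is unit, so z3 = 0.
Branch on z1: set z1 = 0.
Branch on z6: set z6 = 1.
The clause (~z7) is unit, so z7 = 0.
Branch on z8: set z8 = 1.
The clause (~z5) is unit, so z5 = 0.
This assignment satisfies each clause.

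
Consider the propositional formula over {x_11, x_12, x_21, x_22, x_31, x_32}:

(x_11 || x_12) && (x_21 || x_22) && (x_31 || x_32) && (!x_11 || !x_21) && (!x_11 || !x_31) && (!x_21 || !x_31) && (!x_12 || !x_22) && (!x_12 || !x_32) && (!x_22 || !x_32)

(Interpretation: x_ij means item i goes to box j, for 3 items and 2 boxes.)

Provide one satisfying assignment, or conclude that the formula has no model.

Suppose x_11 = true.
The clause (!x_21) is unit, so x_21 = false.
The clause (x_22) is unit, so x_22 = true.
The clause (!x_31) is unit, so x_31 = false.
The clause (x_32) is unit, so x_32 = true.
That conflicts with the unit clause (!x_32).
Backtrack on x_11: now try x_11 = false.
The clause (x_12) is unit, so x_12 = true.
The clause (!x_22) is unit, so x_22 = false.
The clause (x_21) is unit, so x_21 = true.
The clause (!x_31) is unit, so x_31 = false.
The clause (x_32) is unit, so x_32 = true.
That conflicts with the unit clause (!x_32).
Neither x_11 = true nor x_11 = false works.

UNSATISFIABLE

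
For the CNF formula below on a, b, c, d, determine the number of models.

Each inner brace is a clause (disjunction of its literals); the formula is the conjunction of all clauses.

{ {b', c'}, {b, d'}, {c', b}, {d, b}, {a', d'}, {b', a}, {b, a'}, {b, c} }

1

There are 2^4 = 16 truth assignments over (a, b, c, d).
Check each against the 8 clauses (columns in the order a, b, c, d):
  F F F F  ✗ fails (d + b)
  F F F T  ✗ fails (b + d')
  F F T F  ✗ fails (c' + b)
  F F T T  ✗ fails (b + d')
  F T F F  ✗ fails (b' + a)
  F T F T  ✗ fails (b' + a)
  F T T F  ✗ fails (b' + c')
  F T T T  ✗ fails (b' + c')
  T F F F  ✗ fails (d + b)
  T F F T  ✗ fails (b + d')
  T F T F  ✗ fails (c' + b)
  T F T T  ✗ fails (b + d')
  T T F F  ✓ satisfies all
  T T F T  ✗ fails (a' + d')
  T T T F  ✗ fails (b' + c')
  T T T T  ✗ fails (b' + c')
1 of the 16 rows is a model.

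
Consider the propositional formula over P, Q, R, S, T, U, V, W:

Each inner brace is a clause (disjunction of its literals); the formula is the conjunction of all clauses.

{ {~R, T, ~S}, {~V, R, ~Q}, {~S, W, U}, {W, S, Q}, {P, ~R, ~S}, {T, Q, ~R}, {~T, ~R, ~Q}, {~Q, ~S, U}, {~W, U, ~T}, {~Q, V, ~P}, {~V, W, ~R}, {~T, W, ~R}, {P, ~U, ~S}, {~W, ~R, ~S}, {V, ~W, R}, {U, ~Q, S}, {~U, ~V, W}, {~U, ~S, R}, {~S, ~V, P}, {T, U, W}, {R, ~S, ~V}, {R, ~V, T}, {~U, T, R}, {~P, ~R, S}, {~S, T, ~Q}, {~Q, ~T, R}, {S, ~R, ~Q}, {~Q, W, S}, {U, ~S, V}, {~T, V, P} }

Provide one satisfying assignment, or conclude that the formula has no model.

P ↦ 1,  Q ↦ 0,  R ↦ 0,  S ↦ 0,  T ↦ 1,  U ↦ 1,  V ↦ 1,  W ↦ 1

Branch on R: set R = 0.
Branch on V: set V = 1.
(~Q) alone gives Q = 0.
(~S) alone gives S = 0.
(W) alone gives W = 1.
(T) alone gives T = 1.
(U) alone gives U = 1.
All clauses hold; P can take either value.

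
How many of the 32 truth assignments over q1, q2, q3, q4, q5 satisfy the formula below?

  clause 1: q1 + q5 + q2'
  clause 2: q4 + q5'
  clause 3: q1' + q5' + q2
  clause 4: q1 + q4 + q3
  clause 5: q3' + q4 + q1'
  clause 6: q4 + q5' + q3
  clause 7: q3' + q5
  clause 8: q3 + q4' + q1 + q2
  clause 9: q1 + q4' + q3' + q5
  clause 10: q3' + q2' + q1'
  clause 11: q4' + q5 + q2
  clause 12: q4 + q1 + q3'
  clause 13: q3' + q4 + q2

There are 2^5 = 32 truth assignments over (q1, q2, q3, q4, q5).
Split on q3. With q3 = 1, the clauses containing q3 are satisfied and q3' drops from the rest; 2 of the 2^4 = 16 assignments to the other variables satisfy what remains.
With q3 = 0, by the same count on the reduced clause set, 5 assignments work.
(One model: q1=F, q2=F, q3=T, q4=T, q5=T.)
Total: 2 + 5 = 7.

7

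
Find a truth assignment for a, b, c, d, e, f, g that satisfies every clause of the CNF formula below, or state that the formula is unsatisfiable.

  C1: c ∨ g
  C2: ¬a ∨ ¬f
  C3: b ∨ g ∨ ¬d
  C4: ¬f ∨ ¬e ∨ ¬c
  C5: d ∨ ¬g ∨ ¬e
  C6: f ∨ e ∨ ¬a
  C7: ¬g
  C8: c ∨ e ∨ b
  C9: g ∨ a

a: True, b: True, c: True, d: True, e: True, f: False, g: False

Unit clause (¬g) forces g = False.
Unit clause (c) forces c = True.
Unit clause (a) forces a = True.
Unit clause (¬f) forces f = False.
Unit clause (e) forces e = True.
Try b = True.
All clauses hold; d can take either value.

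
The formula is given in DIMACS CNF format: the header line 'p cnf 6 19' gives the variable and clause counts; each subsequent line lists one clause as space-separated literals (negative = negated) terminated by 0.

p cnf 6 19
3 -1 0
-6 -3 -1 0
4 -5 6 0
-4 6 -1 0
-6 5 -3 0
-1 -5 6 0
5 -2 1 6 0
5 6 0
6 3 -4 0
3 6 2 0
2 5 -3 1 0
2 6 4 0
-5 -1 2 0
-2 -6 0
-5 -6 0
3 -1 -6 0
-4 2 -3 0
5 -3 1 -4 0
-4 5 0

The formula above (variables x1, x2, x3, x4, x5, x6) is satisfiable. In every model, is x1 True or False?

False

Suppose x1 = True.
The clause (x3) is unit, so x3 = True.
The clause (¬x6) is unit, so x6 = False.
The clause (¬x4) is unit, so x4 = False.
The clause (¬x5) is unit, so x5 = False.
But (x5) is also a unit clause — contradiction.
So every satisfying assignment has x1 = False.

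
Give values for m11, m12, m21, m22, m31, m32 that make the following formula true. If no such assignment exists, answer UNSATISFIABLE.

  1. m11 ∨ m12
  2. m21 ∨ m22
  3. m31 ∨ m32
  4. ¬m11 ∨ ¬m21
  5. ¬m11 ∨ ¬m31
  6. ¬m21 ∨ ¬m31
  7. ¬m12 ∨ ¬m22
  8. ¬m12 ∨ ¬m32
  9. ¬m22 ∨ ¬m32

Suppose m11 = True.
(¬m21) alone gives m21 = False.
(m22) alone gives m22 = True.
(¬m31) alone gives m31 = False.
(m32) alone gives m32 = True.
Now (¬m32) is unsatisfied and unit — conflict.
Undo m11 and try m11 = False.
(m12) alone gives m12 = True.
(¬m22) alone gives m22 = False.
(m21) alone gives m21 = True.
(¬m31) alone gives m31 = False.
(m32) alone gives m32 = True.
Now (¬m32) is unsatisfied and unit — conflict.
Either choice for m11 ends in contradiction.

UNSATISFIABLE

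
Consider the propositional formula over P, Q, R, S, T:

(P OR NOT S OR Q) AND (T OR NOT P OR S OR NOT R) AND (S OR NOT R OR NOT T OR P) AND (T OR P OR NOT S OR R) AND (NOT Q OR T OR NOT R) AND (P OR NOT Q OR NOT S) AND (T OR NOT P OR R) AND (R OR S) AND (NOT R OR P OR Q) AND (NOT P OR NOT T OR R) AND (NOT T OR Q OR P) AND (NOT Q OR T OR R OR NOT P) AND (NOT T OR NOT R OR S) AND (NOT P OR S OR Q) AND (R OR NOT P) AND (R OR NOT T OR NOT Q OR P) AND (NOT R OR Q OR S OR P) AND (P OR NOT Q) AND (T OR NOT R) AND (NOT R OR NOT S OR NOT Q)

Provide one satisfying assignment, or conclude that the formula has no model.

P: true, Q: false, R: true, S: true, T: true

Branch on R: set R = true.
(T) alone gives T = true.
(S) alone gives S = true.
(NOT Q) alone gives Q = false.
(P) alone gives P = true.
All clauses are satisfied.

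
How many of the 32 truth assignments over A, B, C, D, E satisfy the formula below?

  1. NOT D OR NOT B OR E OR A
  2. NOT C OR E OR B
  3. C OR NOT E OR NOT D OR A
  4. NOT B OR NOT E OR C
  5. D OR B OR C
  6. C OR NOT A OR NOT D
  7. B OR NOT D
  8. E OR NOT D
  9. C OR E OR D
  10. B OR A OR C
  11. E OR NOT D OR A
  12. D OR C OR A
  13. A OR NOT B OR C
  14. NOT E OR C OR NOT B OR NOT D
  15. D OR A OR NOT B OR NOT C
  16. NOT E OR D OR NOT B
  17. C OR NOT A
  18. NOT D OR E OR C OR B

5

There are 2^5 = 32 truth assignments over (A, B, C, D, E).
Split on C. With C = true, the clauses containing C are satisfied and NOT C drops from the rest; 5 of the 2^4 = 16 assignments to the other variables satisfy what remains.
With C = false, by the same count on the reduced clause set, 0 assignments work.
Total: 5 + 0 = 5.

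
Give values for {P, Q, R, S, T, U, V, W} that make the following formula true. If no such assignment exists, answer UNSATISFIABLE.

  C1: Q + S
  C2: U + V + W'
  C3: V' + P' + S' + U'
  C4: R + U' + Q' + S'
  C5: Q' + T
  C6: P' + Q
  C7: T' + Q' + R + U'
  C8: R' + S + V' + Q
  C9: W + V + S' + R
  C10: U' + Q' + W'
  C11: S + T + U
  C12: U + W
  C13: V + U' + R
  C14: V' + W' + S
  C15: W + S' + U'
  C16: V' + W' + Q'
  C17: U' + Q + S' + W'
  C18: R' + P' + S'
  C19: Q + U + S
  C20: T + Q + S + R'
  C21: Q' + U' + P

P ↦ 1,  Q ↦ 1,  R ↦ 1,  S ↦ 0,  T ↦ 1,  U ↦ 1,  V ↦ 1,  W ↦ 0

Suppose Q = 1.
Unit clause (T) forces T = 1.
Suppose R = 1.
Suppose U = 1.
Unit clause (W') forces W = 0.
Unit clause (S') forces S = 0.
Unit clause (P) forces P = 1.
All clauses hold; V can take either value.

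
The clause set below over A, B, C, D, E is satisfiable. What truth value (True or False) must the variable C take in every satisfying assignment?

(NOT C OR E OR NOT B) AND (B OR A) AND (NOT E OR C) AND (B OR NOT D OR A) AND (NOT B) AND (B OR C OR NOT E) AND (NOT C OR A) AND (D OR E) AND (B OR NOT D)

Suppose C = false.
The clause (NOT E) is unit, so E = false.
The clause (NOT B) is unit, so B = false.
The clause (A) is unit, so A = true.
The clause (D) is unit, so D = true.
But (NOT D) is also a unit clause — contradiction.
So every satisfying assignment has C = True.

True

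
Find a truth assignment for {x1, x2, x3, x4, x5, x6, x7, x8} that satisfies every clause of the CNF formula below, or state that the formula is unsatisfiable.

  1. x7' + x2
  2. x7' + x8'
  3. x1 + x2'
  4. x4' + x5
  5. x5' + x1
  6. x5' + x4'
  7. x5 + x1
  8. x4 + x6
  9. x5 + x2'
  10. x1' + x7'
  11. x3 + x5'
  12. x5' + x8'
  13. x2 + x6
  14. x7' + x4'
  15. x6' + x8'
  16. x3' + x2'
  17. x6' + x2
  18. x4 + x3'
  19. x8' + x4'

Suppose x7 = 0.
Suppose x1 = 1.
Suppose x4 = 0.
From the singleton clause (x6), x6 = 1.
From the singleton clause (x8'), x8 = 0.
From the singleton clause (x2), x2 = 1.
From the singleton clause (x5), x5 = 1.
From the singleton clause (x3), x3 = 1.
But (x3') is also a unit clause — contradiction.
That branch fails; take x4 = 1 instead.
From the singleton clause (x5), x5 = 1.
But (x5') is also a unit clause — contradiction.
Both values of x4 lead to a conflict.
That branch fails; take x1 = 0 instead.
From the singleton clause (x2'), x2 = 0.
From the singleton clause (x5'), x5 = 0.
But (x5) is also a unit clause — contradiction.
Both values of x1 lead to a conflict.
That branch fails; take x7 = 1 instead.
From the singleton clause (x2), x2 = 1.
From the singleton clause (x8'), x8 = 0.
From the singleton clause (x1), x1 = 1.
But (x1') is also a unit clause — contradiction.
Both values of x7 lead to a conflict.

UNSATISFIABLE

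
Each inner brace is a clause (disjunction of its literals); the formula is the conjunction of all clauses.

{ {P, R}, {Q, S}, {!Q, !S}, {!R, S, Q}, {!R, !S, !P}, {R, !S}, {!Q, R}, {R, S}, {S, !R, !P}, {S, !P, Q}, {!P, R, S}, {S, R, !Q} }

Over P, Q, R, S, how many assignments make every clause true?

2

There are 2^4 = 16 truth assignments over (P, Q, R, S).
Check each against the 12 clauses (columns in the order P, Q, R, S):
  F F F F  ✗ fails (P || R)
  F F F T  ✗ fails (P || R)
  F F T F  ✗ fails (Q || S)
  F F T T  ✓ satisfies all
  F T F F  ✗ fails (P || R)
  F T F T  ✗ fails (P || R)
  F T T F  ✓ satisfies all
  F T T T  ✗ fails (!Q || !S)
  T F F F  ✗ fails (Q || S)
  T F F T  ✗ fails (R || !S)
  T F T F  ✗ fails (Q || S)
  T F T T  ✗ fails (!R || !S || !P)
  T T F F  ✗ fails (!Q || R)
  T T F T  ✗ fails (!Q || !S)
  T T T F  ✗ fails (S || !R || !P)
  T T T T  ✗ fails (!Q || !S)
2 of the 16 rows are models.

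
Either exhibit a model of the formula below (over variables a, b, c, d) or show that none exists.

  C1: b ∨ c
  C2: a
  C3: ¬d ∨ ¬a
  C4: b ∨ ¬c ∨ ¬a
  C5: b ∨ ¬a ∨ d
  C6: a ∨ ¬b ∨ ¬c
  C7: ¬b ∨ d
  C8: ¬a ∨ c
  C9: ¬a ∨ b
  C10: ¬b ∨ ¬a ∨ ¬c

UNSATISFIABLE

(a) alone gives a = True.
(¬d) alone gives d = False.
(b) alone gives b = True.
But (¬b) is also a unit clause — contradiction.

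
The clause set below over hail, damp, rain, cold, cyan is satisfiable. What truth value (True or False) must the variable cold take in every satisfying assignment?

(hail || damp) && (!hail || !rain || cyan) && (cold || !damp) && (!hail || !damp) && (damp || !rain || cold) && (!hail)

True

Suppose cold = false.
Unit clause (!damp) forces damp = false.
Unit clause (hail) forces hail = true.
Now (!hail) is unsatisfied and unit — conflict.
So every satisfying assignment has cold = True.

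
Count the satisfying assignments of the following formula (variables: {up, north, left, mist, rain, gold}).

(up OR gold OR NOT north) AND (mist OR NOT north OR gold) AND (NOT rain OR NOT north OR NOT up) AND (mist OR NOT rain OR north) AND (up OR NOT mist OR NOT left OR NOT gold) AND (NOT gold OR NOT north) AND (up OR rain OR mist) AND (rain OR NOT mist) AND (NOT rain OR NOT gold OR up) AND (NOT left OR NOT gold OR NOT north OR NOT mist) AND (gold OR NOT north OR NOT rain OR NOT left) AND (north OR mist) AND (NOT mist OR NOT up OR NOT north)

There are 2^6 = 64 truth assignments over (up, north, left, mist, rain, gold).
Split on rain. With rain = true, the clauses containing rain are satisfied and NOT rain drops from the rest; 6 of the 2^5 = 32 assignments to the other variables satisfy what remains.
With rain = false, by the same count on the reduced clause set, 0 assignments work.
Total: 6 + 0 = 6.

6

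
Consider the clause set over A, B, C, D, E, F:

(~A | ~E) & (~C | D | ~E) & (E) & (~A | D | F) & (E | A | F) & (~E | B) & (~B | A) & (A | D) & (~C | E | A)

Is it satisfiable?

From the singleton clause (E), E = 1.
From the singleton clause (~A), A = 0.
From the singleton clause (B), B = 1.
Now (~B) is unsatisfied and unit — conflict.
No assignment satisfies every clause.

No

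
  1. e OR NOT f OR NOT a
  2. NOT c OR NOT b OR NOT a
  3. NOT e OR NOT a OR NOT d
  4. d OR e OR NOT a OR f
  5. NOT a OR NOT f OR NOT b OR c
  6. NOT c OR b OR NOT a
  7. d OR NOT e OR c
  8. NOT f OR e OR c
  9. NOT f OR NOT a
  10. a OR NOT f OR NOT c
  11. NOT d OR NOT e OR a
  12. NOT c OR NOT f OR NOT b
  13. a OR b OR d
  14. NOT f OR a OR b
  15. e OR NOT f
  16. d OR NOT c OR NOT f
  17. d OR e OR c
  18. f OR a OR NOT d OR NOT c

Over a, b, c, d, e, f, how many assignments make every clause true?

There are 2^6 = 64 truth assignments over (a, b, c, d, e, f).
Split on e. With e = true, the clauses containing e are satisfied and NOT e drops from the rest; 1 of the 2^5 = 32 assignments to the other variables satisfy what remains.
With e = false, by the same count on the reduced clause set, 5 assignments work.
(One model: a=F, b=F, c=F, d=T, e=F, f=F.)
Total: 1 + 5 = 6.

6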